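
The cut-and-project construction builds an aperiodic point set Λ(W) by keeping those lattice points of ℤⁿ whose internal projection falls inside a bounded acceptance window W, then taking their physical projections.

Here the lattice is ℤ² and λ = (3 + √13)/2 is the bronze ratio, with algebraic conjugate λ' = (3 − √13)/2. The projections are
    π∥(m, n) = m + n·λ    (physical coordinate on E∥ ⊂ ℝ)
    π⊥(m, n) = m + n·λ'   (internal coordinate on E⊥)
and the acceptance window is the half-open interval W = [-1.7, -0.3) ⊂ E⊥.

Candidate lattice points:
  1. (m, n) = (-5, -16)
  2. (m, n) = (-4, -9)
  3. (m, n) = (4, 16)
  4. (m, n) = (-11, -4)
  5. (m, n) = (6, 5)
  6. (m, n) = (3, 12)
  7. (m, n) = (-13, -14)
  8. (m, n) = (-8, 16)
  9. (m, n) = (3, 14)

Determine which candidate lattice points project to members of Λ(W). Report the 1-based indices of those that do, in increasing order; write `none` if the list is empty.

Compute λ' = (3−√13)/2 = -0.30278, so π⊥(m,n) = m -0.30278·n.
#1 (-5,-16): internal coord -5 + (-16)·λ' = -0.15559; -0.15559 ∉ [-1.7, -0.3) → out
#2 (-4,-9): internal coord -4 + (-9)·λ' = -1.27502; -1.27502 ∈ [-1.7, -0.3) → IN Λ
#3 (4,16): internal coord 4 + (16)·λ' = -0.84441; -0.84441 ∈ [-1.7, -0.3) → IN Λ
#4 (-11,-4): internal coord -11 + (-4)·λ' = -9.78890; -9.78890 ∉ [-1.7, -0.3) → out
#5 (6,5): internal coord 6 + (5)·λ' = +4.48612; +4.48612 ∉ [-1.7, -0.3) → out
#6 (3,12): internal coord 3 + (12)·λ' = -0.63331; -0.63331 ∈ [-1.7, -0.3) → IN Λ
#7 (-13,-14): internal coord -13 + (-14)·λ' = -8.76114; -8.76114 ∉ [-1.7, -0.3) → out
#8 (-8,16): internal coord -8 + (16)·λ' = -12.84441; -12.84441 ∉ [-1.7, -0.3) → out
#9 (3,14): internal coord 3 + (14)·λ' = -1.23886; -1.23886 ∈ [-1.7, -0.3) → IN Λ

2, 3, 6, 9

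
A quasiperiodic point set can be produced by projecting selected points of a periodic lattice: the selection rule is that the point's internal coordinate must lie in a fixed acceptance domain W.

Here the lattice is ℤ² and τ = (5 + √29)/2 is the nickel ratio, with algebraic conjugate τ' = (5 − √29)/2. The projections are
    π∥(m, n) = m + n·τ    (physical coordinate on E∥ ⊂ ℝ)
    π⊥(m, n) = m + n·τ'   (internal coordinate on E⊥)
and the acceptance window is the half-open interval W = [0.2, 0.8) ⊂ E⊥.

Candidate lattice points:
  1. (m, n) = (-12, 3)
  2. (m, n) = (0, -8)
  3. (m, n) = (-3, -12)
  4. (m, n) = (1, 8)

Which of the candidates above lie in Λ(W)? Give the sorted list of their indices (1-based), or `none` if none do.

Numerically τ ≈ 5.19258 and τ' = −1/τ ≈ -0.19258.
[1] lift (-12,3): star map gives -12.57775; window check 0.2 ≤ -12.57775 < 0.8 is false → out
[2] lift (0,-8): star map gives 1.54066; window check 0.2 ≤ 1.54066 < 0.8 is false → out
[3] lift (-3,-12): star map gives -0.68901; window check 0.2 ≤ -0.68901 < 0.8 is false → out
[4] lift (1,8): star map gives -0.54066; window check 0.2 ≤ -0.54066 < 0.8 is false → out

none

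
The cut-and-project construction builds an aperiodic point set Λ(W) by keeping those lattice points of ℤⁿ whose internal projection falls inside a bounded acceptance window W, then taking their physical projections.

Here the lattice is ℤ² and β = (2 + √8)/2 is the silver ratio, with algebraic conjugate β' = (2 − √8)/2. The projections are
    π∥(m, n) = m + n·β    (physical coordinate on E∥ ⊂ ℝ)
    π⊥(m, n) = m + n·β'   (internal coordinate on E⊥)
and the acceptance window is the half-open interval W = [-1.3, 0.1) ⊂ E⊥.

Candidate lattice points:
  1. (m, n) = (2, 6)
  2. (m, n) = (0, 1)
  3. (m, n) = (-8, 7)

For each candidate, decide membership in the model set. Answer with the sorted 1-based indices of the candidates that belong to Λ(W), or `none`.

1, 2

β' = (2−√8)/2 ≈ -0.414214.
#1 (2,6): internal coord 2 + (6)·β' = -0.485281; -0.485281 ∈ [-1.3, 0.1) → IN Λ
#2 (0,1): internal coord 0 + (1)·β' = -0.414214; -0.414214 ∈ [-1.3, 0.1) → IN Λ
#3 (-8,7): internal coord -8 + (7)·β' = -10.899495; -10.899495 ∉ [-1.3, 0.1) → out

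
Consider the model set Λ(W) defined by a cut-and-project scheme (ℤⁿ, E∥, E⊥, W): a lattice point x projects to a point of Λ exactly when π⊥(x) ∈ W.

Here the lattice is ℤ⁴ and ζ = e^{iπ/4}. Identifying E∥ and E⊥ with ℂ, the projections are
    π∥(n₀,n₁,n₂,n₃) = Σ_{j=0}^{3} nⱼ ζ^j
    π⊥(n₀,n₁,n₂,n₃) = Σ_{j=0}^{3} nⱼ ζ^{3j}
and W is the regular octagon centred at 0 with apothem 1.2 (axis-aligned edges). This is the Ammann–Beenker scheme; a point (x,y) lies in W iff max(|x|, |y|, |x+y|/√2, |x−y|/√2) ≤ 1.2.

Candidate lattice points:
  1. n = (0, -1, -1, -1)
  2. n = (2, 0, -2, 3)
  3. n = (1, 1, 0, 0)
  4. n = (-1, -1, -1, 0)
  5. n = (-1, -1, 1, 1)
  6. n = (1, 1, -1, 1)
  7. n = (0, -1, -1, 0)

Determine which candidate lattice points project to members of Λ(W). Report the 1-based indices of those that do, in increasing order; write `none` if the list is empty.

π⊥(n) = n₀ + n₁ζ³ + n₂ζ⁶ + n₃ζ⁹ where ζ = e^{iπ/4}.
candidate 1: n = (0, -1, -1, -1) → π⊥ ≈ (+0.000000, -0.414214); max(|x|,|y|,|x±y|/√2) = 0.414214 ≤ 1.2 ⇒ ∈ W
candidate 2: n = (2, 0, -2, 3) → π⊥ ≈ (+4.121320, +4.121320); max(|x|,|y|,|x±y|/√2) = 5.828427 > 1.2 ⇒ ∉ W
candidate 3: n = (1, 1, 0, 0) → π⊥ ≈ (+0.292893, +0.707107); max(|x|,|y|,|x±y|/√2) = 0.707107 ≤ 1.2 ⇒ ∈ W
candidate 4: n = (-1, -1, -1, 0) → π⊥ ≈ (-0.292893, +0.292893); max(|x|,|y|,|x±y|/√2) = 0.414214 ≤ 1.2 ⇒ ∈ W
candidate 5: n = (-1, -1, 1, 1) → π⊥ ≈ (+0.414214, -1.000000); max(|x|,|y|,|x±y|/√2) = 1.000000 ≤ 1.2 ⇒ ∈ W
candidate 6: n = (1, 1, -1, 1) → π⊥ ≈ (+1.000000, +2.414214); max(|x|,|y|,|x±y|/√2) = 2.414214 > 1.2 ⇒ ∉ W
candidate 7: n = (0, -1, -1, 0) → π⊥ ≈ (+0.707107, +0.292893); max(|x|,|y|,|x±y|/√2) = 0.707107 ≤ 1.2 ⇒ ∈ W

1, 3, 4, 5, 7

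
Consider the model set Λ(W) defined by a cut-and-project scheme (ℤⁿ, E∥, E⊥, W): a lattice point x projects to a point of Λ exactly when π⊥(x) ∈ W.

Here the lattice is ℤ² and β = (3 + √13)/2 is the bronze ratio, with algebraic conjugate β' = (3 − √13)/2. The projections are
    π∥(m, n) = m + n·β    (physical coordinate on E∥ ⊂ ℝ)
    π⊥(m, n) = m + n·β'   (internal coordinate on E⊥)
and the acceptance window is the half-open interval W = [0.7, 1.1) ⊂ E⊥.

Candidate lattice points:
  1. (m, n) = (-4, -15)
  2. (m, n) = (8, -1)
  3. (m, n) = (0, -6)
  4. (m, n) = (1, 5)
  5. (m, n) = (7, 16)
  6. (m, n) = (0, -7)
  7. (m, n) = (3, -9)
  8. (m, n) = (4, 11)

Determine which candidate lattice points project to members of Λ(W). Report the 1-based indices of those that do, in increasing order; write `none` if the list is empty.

none

Numerically β ≈ 3.3028 and β' = −1/β ≈ -0.3028.
#1 (-4,-15): internal coord -4 + (-15)·β' = +0.5416; +0.5416 ∉ [0.7, 1.1) → out
#2 (8,-1): internal coord 8 + (-1)·β' = +8.3028; +8.3028 ∉ [0.7, 1.1) → out
#3 (0,-6): internal coord 0 + (-6)·β' = +1.8167; +1.8167 ∉ [0.7, 1.1) → out
#4 (1,5): internal coord 1 + (5)·β' = -0.5139; -0.5139 ∉ [0.7, 1.1) → out
#5 (7,16): internal coord 7 + (16)·β' = +2.1556; +2.1556 ∉ [0.7, 1.1) → out
#6 (0,-7): internal coord 0 + (-7)·β' = +2.1194; +2.1194 ∉ [0.7, 1.1) → out
#7 (3,-9): internal coord 3 + (-9)·β' = +5.7250; +5.7250 ∉ [0.7, 1.1) → out
#8 (4,11): internal coord 4 + (11)·β' = +0.6695; +0.6695 ∉ [0.7, 1.1) → out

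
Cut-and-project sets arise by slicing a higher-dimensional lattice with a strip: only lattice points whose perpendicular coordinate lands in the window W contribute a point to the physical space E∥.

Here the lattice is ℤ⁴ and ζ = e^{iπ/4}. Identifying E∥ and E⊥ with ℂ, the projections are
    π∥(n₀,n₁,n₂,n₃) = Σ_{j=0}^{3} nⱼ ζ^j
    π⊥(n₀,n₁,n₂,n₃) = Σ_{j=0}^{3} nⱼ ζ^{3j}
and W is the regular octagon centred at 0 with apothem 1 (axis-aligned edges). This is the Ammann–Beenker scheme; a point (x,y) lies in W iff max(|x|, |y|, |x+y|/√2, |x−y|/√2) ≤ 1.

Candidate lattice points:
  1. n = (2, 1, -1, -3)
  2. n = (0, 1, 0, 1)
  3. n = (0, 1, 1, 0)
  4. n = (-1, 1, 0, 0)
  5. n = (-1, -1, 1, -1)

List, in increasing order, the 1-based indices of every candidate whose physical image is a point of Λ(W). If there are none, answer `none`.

1, 3

π⊥(n) = n₀ + n₁ζ³ + n₂ζ⁶ + n₃ζ⁹ where ζ = e^{iπ/4}.
candidate 1: n = (2, 1, -1, -3) → π⊥ ≈ (-0.8284, -0.4142); max(|x|,|y|,|x±y|/√2) = 0.8787 ≤ 1 ⇒ ∈ W
candidate 2: n = (0, 1, 0, 1) → π⊥ ≈ (+0.0000, +1.4142); max(|x|,|y|,|x±y|/√2) = 1.4142 > 1 ⇒ ∉ W
candidate 3: n = (0, 1, 1, 0) → π⊥ ≈ (-0.7071, -0.2929); max(|x|,|y|,|x±y|/√2) = 0.7071 ≤ 1 ⇒ ∈ W
candidate 4: n = (-1, 1, 0, 0) → π⊥ ≈ (-1.7071, +0.7071); max(|x|,|y|,|x±y|/√2) = 1.7071 > 1 ⇒ ∉ W
candidate 5: n = (-1, -1, 1, -1) → π⊥ ≈ (-1.0000, -2.4142); max(|x|,|y|,|x±y|/√2) = 2.4142 > 1 ⇒ ∉ W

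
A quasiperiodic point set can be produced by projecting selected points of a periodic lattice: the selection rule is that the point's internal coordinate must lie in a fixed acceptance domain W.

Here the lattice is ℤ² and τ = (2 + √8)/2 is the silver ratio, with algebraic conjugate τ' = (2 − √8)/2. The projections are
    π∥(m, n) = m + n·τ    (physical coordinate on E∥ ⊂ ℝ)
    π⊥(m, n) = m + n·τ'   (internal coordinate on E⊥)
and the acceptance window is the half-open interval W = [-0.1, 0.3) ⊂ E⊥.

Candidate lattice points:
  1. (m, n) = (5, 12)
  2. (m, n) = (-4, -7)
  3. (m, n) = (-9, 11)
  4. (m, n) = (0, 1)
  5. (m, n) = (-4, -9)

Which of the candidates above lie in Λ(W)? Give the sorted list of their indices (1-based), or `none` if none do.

Numerically τ ≈ 2.414214 and τ' = −1/τ ≈ -0.414214.
candidate 1: (m,n)=(5,12) → π∥ = 5+12·τ ≈ 33.970563, π⊥ = 5+12·τ' ≈ 0.029437 ∈ [-0.1, 0.3) ⇒ IN Λ
candidate 2: (m,n)=(-4,-7) → π∥ = -4-7·τ ≈ -20.899495, π⊥ = -4-7·τ' ≈ -1.100505 ∉ [-0.1, 0.3) ⇒ out
candidate 3: (m,n)=(-9,11) → π∥ = -9+11·τ ≈ 17.556349, π⊥ = -9+11·τ' ≈ -13.556349 ∉ [-0.1, 0.3) ⇒ out
candidate 4: (m,n)=(0,1) → π∥ = 0+1·τ ≈ 2.414214, π⊥ = 0+1·τ' ≈ -0.414214 ∉ [-0.1, 0.3) ⇒ out
candidate 5: (m,n)=(-4,-9) → π∥ = -4-9·τ ≈ -25.727922, π⊥ = -4-9·τ' ≈ -0.272078 ∉ [-0.1, 0.3) ⇒ out

1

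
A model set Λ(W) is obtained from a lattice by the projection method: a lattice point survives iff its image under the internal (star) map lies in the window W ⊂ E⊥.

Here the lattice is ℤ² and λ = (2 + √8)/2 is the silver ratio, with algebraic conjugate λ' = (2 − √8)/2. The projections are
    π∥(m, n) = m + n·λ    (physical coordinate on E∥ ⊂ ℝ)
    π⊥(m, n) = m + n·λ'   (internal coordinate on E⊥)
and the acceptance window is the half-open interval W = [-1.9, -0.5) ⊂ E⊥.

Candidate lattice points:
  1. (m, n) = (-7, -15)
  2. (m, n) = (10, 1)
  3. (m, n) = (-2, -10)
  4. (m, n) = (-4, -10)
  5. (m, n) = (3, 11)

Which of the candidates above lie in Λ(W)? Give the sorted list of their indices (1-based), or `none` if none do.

1, 5

Numerically λ ≈ 2.414214 and λ' = −1/λ ≈ -0.414214.
#1 (-7,-15): internal coord -7 + (-15)·λ' = -0.786797; -0.786797 ∈ [-1.9, -0.5) → IN Λ
#2 (10,1): internal coord 10 + (1)·λ' = +9.585786; +9.585786 ∉ [-1.9, -0.5) → out
#3 (-2,-10): internal coord -2 + (-10)·λ' = +2.142136; +2.142136 ∉ [-1.9, -0.5) → out
#4 (-4,-10): internal coord -4 + (-10)·λ' = +0.142136; +0.142136 ∉ [-1.9, -0.5) → out
#5 (3,11): internal coord 3 + (11)·λ' = -1.556349; -1.556349 ∈ [-1.9, -0.5) → IN Λ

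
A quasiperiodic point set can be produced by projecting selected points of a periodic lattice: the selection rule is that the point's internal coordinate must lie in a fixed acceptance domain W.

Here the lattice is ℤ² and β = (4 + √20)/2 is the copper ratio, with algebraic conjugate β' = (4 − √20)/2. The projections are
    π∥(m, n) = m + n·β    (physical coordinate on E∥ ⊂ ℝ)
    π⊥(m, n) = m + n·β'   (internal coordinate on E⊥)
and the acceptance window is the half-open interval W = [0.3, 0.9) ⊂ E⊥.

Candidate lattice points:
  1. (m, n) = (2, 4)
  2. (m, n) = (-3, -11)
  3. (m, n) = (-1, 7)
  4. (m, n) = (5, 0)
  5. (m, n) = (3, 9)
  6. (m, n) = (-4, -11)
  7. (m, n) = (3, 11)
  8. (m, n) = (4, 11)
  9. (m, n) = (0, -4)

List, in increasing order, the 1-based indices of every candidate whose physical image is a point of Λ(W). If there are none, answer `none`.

5, 7

Compute β' = (4−√20)/2 = -0.23607, so π⊥(m,n) = m -0.23607·n.
candidate 1: (m,n)=(2,4) → π∥ = 2+4·β ≈ 18.94427, π⊥ = 2+4·β' ≈ 1.05573 ∉ [0.3, 0.9) ⇒ out
candidate 2: (m,n)=(-3,-11) → π∥ = -3-11·β ≈ -49.59675, π⊥ = -3-11·β' ≈ -0.40325 ∉ [0.3, 0.9) ⇒ out
candidate 3: (m,n)=(-1,7) → π∥ = -1+7·β ≈ 28.65248, π⊥ = -1+7·β' ≈ -2.65248 ∉ [0.3, 0.9) ⇒ out
candidate 4: (m,n)=(5,0) → π∥ = 5+0·β ≈ 5.00000, π⊥ = 5+0·β' ≈ 5.00000 ∉ [0.3, 0.9) ⇒ out
candidate 5: (m,n)=(3,9) → π∥ = 3+9·β ≈ 41.12461, π⊥ = 3+9·β' ≈ 0.87539 ∈ [0.3, 0.9) ⇒ IN Λ
candidate 6: (m,n)=(-4,-11) → π∥ = -4-11·β ≈ -50.59675, π⊥ = -4-11·β' ≈ -1.40325 ∉ [0.3, 0.9) ⇒ out
candidate 7: (m,n)=(3,11) → π∥ = 3+11·β ≈ 49.59675, π⊥ = 3+11·β' ≈ 0.40325 ∈ [0.3, 0.9) ⇒ IN Λ
candidate 8: (m,n)=(4,11) → π∥ = 4+11·β ≈ 50.59675, π⊥ = 4+11·β' ≈ 1.40325 ∉ [0.3, 0.9) ⇒ out
candidate 9: (m,n)=(0,-4) → π∥ = 0-4·β ≈ -16.94427, π⊥ = 0-4·β' ≈ 0.94427 ∉ [0.3, 0.9) ⇒ out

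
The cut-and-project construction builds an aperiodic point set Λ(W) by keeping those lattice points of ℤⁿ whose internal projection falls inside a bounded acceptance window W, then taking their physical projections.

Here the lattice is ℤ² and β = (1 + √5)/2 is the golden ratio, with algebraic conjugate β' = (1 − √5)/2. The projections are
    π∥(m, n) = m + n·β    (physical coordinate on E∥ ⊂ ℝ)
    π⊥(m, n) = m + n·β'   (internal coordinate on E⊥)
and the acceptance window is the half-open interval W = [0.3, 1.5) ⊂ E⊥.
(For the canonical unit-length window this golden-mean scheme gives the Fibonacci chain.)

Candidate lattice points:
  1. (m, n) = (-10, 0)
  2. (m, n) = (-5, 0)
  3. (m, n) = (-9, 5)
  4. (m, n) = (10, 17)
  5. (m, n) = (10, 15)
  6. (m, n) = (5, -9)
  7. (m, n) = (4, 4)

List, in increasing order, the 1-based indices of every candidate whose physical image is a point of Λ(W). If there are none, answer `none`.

Numerically β ≈ 1.6180 and β' = −1/β ≈ -0.6180.
#1 (-10,0): internal coord -10 + (0)·β' = -10.0000; -10.0000 ∉ [0.3, 1.5) → out
#2 (-5,0): internal coord -5 + (0)·β' = -5.0000; -5.0000 ∉ [0.3, 1.5) → out
#3 (-9,5): internal coord -9 + (5)·β' = -12.0902; -12.0902 ∉ [0.3, 1.5) → out
#4 (10,17): internal coord 10 + (17)·β' = -0.5066; -0.5066 ∉ [0.3, 1.5) → out
#5 (10,15): internal coord 10 + (15)·β' = +0.7295; +0.7295 ∈ [0.3, 1.5) → IN Λ
#6 (5,-9): internal coord 5 + (-9)·β' = +10.5623; +10.5623 ∉ [0.3, 1.5) → out
#7 (4,4): internal coord 4 + (4)·β' = +1.5279; +1.5279 ∉ [0.3, 1.5) → out

5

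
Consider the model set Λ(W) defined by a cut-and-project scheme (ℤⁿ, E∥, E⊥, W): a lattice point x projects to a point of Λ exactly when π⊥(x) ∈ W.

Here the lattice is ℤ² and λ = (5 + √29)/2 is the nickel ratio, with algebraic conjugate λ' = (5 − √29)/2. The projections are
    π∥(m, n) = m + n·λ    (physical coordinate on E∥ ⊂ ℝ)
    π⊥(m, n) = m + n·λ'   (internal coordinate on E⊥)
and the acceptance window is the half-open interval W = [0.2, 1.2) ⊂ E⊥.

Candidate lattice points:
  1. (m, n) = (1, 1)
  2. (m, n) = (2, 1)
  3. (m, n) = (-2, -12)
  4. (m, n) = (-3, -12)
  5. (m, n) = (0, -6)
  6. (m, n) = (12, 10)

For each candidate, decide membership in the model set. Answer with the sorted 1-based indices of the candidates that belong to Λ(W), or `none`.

1, 3, 5

λ' = (5−√29)/2 ≈ -0.19258.
[1] lift (1,1): star map gives 0.80742; window check 0.2 ≤ 0.80742 < 1.2 is true → IN Λ
[2] lift (2,1): star map gives 1.80742; window check 0.2 ≤ 1.80742 < 1.2 is false → out
[3] lift (-2,-12): star map gives 0.31099; window check 0.2 ≤ 0.31099 < 1.2 is true → IN Λ
[4] lift (-3,-12): star map gives -0.68901; window check 0.2 ≤ -0.68901 < 1.2 is false → out
[5] lift (0,-6): star map gives 1.15549; window check 0.2 ≤ 1.15549 < 1.2 is true → IN Λ
[6] lift (12,10): star map gives 10.07418; window check 0.2 ≤ 10.07418 < 1.2 is false → out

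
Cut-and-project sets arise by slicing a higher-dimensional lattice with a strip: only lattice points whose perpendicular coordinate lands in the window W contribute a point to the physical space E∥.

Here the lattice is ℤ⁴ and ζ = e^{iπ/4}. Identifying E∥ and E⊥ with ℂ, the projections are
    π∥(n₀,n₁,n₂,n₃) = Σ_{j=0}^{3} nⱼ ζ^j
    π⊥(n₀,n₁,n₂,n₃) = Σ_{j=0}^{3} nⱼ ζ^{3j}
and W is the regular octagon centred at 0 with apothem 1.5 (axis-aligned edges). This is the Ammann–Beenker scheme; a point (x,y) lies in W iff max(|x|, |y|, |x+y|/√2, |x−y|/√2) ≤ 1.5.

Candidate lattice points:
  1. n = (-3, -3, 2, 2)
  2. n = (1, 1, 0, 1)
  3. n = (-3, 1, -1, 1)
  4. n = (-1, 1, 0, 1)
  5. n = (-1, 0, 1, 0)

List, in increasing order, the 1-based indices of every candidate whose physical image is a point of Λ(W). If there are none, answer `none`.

5

Internal map: ζ^{3j} for j=0..3 gives (1,0), (−√2/2,√2/2), (0,−1), (√2/2,√2/2).
candidate 1: n = (-3, -3, 2, 2) → π⊥ ≈ (+0.53553, -2.70711); max(|x|,|y|,|x±y|/√2) = 2.70711 > 1.5 ⇒ ∉ W
candidate 2: n = (1, 1, 0, 1) → π⊥ ≈ (+1.00000, +1.41421); max(|x|,|y|,|x±y|/√2) = 1.70711 > 1.5 ⇒ ∉ W
candidate 3: n = (-3, 1, -1, 1) → π⊥ ≈ (-3.00000, +2.41421); max(|x|,|y|,|x±y|/√2) = 3.82843 > 1.5 ⇒ ∉ W
candidate 4: n = (-1, 1, 0, 1) → π⊥ ≈ (-1.00000, +1.41421); max(|x|,|y|,|x±y|/√2) = 1.70711 > 1.5 ⇒ ∉ W
candidate 5: n = (-1, 0, 1, 0) → π⊥ ≈ (-1.00000, -1.00000); max(|x|,|y|,|x±y|/√2) = 1.41421 ≤ 1.5 ⇒ ∈ W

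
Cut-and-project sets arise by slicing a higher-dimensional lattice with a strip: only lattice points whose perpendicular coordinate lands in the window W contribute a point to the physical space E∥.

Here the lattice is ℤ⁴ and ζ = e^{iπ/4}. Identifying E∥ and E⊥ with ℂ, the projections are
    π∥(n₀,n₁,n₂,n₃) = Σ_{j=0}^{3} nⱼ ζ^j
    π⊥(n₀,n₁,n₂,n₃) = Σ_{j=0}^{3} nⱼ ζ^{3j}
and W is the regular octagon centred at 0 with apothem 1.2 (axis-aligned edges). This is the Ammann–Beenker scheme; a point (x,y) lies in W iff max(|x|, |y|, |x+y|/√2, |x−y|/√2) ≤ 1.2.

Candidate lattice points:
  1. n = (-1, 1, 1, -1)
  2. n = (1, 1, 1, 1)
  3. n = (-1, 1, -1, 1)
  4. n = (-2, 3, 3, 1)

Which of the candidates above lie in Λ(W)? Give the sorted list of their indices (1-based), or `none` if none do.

2

Internal map: ζ^{3j} for j=0..3 gives (1,0), (−√2/2,√2/2), (0,−1), (√2/2,√2/2).
#1 (-1, 1, 1, -1): internal (-2.4142, -1.0000); octagon support 2.4142 vs apothem 1.2 → ∉ W
#2 (1, 1, 1, 1): internal (1.0000, 0.4142); octagon support 1.0000 vs apothem 1.2 → ∈ W
#3 (-1, 1, -1, 1): internal (-1.0000, 2.4142); octagon support 2.4142 vs apothem 1.2 → ∉ W
#4 (-2, 3, 3, 1): internal (-3.4142, -0.1716); octagon support 3.4142 vs apothem 1.2 → ∉ W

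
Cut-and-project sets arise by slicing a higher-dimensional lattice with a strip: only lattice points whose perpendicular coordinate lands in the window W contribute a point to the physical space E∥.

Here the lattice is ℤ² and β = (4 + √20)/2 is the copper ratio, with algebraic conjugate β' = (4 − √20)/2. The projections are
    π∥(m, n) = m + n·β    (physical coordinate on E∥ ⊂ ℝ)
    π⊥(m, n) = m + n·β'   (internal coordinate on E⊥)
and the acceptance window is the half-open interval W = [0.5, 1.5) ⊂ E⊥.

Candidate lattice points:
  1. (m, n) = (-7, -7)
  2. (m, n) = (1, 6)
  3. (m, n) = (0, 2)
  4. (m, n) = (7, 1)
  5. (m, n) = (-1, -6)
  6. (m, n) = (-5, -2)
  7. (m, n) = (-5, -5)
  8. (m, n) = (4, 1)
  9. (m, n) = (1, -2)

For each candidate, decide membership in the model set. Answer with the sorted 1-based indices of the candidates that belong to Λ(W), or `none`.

Compute β' = (4−√20)/2 = -0.23607, so π⊥(m,n) = m -0.23607·n.
candidate 1: (m,n)=(-7,-7) → π∥ = -7-7·β ≈ -36.65248, π⊥ = -7-7·β' ≈ -5.34752 ∉ [0.5, 1.5) ⇒ out
candidate 2: (m,n)=(1,6) → π∥ = 1+6·β ≈ 26.41641, π⊥ = 1+6·β' ≈ -0.41641 ∉ [0.5, 1.5) ⇒ out
candidate 3: (m,n)=(0,2) → π∥ = 0+2·β ≈ 8.47214, π⊥ = 0+2·β' ≈ -0.47214 ∉ [0.5, 1.5) ⇒ out
candidate 4: (m,n)=(7,1) → π∥ = 7+1·β ≈ 11.23607, π⊥ = 7+1·β' ≈ 6.76393 ∉ [0.5, 1.5) ⇒ out
candidate 5: (m,n)=(-1,-6) → π∥ = -1-6·β ≈ -26.41641, π⊥ = -1-6·β' ≈ 0.41641 ∉ [0.5, 1.5) ⇒ out
candidate 6: (m,n)=(-5,-2) → π∥ = -5-2·β ≈ -13.47214, π⊥ = -5-2·β' ≈ -4.52786 ∉ [0.5, 1.5) ⇒ out
candidate 7: (m,n)=(-5,-5) → π∥ = -5-5·β ≈ -26.18034, π⊥ = -5-5·β' ≈ -3.81966 ∉ [0.5, 1.5) ⇒ out
candidate 8: (m,n)=(4,1) → π∥ = 4+1·β ≈ 8.23607, π⊥ = 4+1·β' ≈ 3.76393 ∉ [0.5, 1.5) ⇒ out
candidate 9: (m,n)=(1,-2) → π∥ = 1-2·β ≈ -7.47214, π⊥ = 1-2·β' ≈ 1.47214 ∈ [0.5, 1.5) ⇒ IN Λ

9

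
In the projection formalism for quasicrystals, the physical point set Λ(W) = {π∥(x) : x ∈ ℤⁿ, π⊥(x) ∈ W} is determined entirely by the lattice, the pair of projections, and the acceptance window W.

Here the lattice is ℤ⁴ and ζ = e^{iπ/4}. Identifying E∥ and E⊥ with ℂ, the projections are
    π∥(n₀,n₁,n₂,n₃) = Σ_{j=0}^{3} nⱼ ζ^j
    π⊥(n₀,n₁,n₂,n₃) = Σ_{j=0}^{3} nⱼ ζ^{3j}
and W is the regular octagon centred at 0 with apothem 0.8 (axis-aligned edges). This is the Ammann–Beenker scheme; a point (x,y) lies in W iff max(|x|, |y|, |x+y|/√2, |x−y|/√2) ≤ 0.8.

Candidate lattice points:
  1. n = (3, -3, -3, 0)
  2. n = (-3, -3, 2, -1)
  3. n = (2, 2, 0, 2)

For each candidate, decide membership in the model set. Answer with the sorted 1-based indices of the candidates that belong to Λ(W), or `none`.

none

Internal map: ζ^{3j} for j=0..3 gives (1,0), (−√2/2,√2/2), (0,−1), (√2/2,√2/2).
candidate 1: n = (3, -3, -3, 0) → π⊥ ≈ (+5.1213, +0.8787); max(|x|,|y|,|x±y|/√2) = 5.1213 > 0.8 ⇒ ∉ W
candidate 2: n = (-3, -3, 2, -1) → π⊥ ≈ (-1.5858, -4.8284); max(|x|,|y|,|x±y|/√2) = 4.8284 > 0.8 ⇒ ∉ W
candidate 3: n = (2, 2, 0, 2) → π⊥ ≈ (+2.0000, +2.8284); max(|x|,|y|,|x±y|/√2) = 3.4142 > 0.8 ⇒ ∉ W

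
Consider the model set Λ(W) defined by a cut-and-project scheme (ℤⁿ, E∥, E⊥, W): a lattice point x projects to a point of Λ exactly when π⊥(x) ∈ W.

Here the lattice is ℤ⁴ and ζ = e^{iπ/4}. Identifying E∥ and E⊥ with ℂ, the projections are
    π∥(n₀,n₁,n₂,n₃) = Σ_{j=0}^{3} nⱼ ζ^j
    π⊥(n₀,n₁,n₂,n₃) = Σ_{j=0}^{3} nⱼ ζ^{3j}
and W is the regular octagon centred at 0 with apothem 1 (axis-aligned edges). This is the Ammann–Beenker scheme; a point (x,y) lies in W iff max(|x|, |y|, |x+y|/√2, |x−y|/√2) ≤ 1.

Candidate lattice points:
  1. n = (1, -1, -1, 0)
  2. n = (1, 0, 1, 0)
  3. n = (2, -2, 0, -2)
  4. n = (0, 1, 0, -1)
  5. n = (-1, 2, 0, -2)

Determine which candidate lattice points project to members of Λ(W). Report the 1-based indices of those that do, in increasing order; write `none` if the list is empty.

none

π⊥(n) = n₀ + n₁ζ³ + n₂ζ⁶ + n₃ζ⁹ where ζ = e^{iπ/4}.
#1 (1, -1, -1, 0): internal (1.7071, 0.2929); octagon support 1.7071 vs apothem 1 → ∉ W
#2 (1, 0, 1, 0): internal (1.0000, -1.0000); octagon support 1.4142 vs apothem 1 → ∉ W
#3 (2, -2, 0, -2): internal (2.0000, -2.8284); octagon support 3.4142 vs apothem 1 → ∉ W
#4 (0, 1, 0, -1): internal (-1.4142, 0.0000); octagon support 1.4142 vs apothem 1 → ∉ W
#5 (-1, 2, 0, -2): internal (-3.8284, 0.0000); octagon support 3.8284 vs apothem 1 → ∉ W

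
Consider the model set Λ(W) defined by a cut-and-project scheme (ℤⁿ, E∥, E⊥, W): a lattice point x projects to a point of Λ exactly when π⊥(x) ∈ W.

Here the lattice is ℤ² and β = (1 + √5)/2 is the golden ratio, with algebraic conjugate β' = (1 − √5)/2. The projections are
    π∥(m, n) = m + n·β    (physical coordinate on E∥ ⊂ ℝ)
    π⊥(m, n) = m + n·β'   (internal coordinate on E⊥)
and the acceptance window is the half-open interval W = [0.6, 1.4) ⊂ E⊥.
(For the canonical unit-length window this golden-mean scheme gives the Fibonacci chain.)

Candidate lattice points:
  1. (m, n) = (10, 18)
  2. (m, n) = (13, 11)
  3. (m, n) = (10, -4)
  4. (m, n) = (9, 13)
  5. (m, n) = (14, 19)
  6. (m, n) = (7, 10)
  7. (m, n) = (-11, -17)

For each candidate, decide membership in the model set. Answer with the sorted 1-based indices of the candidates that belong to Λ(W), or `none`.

Compute β' = (1−√5)/2 = -0.61803, so π⊥(m,n) = m -0.61803·n.
#1 (10,18): internal coord 10 + (18)·β' = -1.12461; -1.12461 ∉ [0.6, 1.4) → out
#2 (13,11): internal coord 13 + (11)·β' = +6.20163; +6.20163 ∉ [0.6, 1.4) → out
#3 (10,-4): internal coord 10 + (-4)·β' = +12.47214; +12.47214 ∉ [0.6, 1.4) → out
#4 (9,13): internal coord 9 + (13)·β' = +0.96556; +0.96556 ∈ [0.6, 1.4) → IN Λ
#5 (14,19): internal coord 14 + (19)·β' = +2.25735; +2.25735 ∉ [0.6, 1.4) → out
#6 (7,10): internal coord 7 + (10)·β' = +0.81966; +0.81966 ∈ [0.6, 1.4) → IN Λ
#7 (-11,-17): internal coord -11 + (-17)·β' = -0.49342; -0.49342 ∉ [0.6, 1.4) → out

4, 6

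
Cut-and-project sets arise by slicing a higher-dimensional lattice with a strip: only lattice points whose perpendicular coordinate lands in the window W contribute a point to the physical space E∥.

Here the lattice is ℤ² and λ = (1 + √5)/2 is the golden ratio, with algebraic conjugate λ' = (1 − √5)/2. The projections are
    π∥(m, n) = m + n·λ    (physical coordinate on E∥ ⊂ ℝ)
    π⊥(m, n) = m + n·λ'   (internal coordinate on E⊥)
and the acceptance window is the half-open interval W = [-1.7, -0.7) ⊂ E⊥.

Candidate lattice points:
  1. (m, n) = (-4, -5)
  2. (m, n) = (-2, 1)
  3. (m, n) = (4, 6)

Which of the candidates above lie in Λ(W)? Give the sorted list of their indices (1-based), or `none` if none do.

1

Numerically λ ≈ 1.6180 and λ' = −1/λ ≈ -0.6180.
#1 (-4,-5): internal coord -4 + (-5)·λ' = -0.9098; -0.9098 ∈ [-1.7, -0.7) → IN Λ
#2 (-2,1): internal coord -2 + (1)·λ' = -2.6180; -2.6180 ∉ [-1.7, -0.7) → out
#3 (4,6): internal coord 4 + (6)·λ' = +0.2918; +0.2918 ∉ [-1.7, -0.7) → out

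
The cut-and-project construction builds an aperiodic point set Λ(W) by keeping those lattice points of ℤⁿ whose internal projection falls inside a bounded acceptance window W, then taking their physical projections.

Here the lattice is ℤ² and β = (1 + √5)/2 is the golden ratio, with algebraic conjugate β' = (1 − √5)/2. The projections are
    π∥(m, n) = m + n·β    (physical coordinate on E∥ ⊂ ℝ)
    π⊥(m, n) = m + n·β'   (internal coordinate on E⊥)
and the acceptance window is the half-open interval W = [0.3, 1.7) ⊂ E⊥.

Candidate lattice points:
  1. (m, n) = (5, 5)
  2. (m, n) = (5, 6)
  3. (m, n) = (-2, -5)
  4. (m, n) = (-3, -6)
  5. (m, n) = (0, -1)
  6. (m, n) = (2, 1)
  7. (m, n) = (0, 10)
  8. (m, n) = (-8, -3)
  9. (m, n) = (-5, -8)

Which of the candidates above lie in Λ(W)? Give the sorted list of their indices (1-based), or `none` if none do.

Numerically β ≈ 1.6180 and β' = −1/β ≈ -0.6180.
candidate 1: (m,n)=(5,5) → π∥ = 5+5·β ≈ 13.0902, π⊥ = 5+5·β' ≈ 1.9098 ∉ [0.3, 1.7) ⇒ out
candidate 2: (m,n)=(5,6) → π∥ = 5+6·β ≈ 14.7082, π⊥ = 5+6·β' ≈ 1.2918 ∈ [0.3, 1.7) ⇒ IN Λ
candidate 3: (m,n)=(-2,-5) → π∥ = -2-5·β ≈ -10.0902, π⊥ = -2-5·β' ≈ 1.0902 ∈ [0.3, 1.7) ⇒ IN Λ
candidate 4: (m,n)=(-3,-6) → π∥ = -3-6·β ≈ -12.7082, π⊥ = -3-6·β' ≈ 0.7082 ∈ [0.3, 1.7) ⇒ IN Λ
candidate 5: (m,n)=(0,-1) → π∥ = 0-1·β ≈ -1.6180, π⊥ = 0-1·β' ≈ 0.6180 ∈ [0.3, 1.7) ⇒ IN Λ
candidate 6: (m,n)=(2,1) → π∥ = 2+1·β ≈ 3.6180, π⊥ = 2+1·β' ≈ 1.3820 ∈ [0.3, 1.7) ⇒ IN Λ
candidate 7: (m,n)=(0,10) → π∥ = 0+10·β ≈ 16.1803, π⊥ = 0+10·β' ≈ -6.1803 ∉ [0.3, 1.7) ⇒ out
candidate 8: (m,n)=(-8,-3) → π∥ = -8-3·β ≈ -12.8541, π⊥ = -8-3·β' ≈ -6.1459 ∉ [0.3, 1.7) ⇒ out
candidate 9: (m,n)=(-5,-8) → π∥ = -5-8·β ≈ -17.9443, π⊥ = -5-8·β' ≈ -0.0557 ∉ [0.3, 1.7) ⇒ out

2, 3, 4, 5, 6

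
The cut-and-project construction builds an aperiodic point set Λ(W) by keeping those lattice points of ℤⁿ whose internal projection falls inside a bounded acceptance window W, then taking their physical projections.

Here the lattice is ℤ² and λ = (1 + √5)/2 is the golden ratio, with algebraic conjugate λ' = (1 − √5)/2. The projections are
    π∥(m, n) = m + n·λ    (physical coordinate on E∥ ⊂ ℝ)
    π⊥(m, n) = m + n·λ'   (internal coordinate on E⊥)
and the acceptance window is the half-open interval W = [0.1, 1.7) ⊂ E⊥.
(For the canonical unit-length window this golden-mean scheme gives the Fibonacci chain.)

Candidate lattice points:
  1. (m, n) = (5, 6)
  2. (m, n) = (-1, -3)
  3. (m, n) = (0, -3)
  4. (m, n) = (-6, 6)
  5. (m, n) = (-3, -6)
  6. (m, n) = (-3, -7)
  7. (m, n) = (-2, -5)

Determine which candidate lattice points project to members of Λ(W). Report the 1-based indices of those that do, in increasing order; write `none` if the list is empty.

1, 2, 5, 6, 7

Numerically λ ≈ 1.61803 and λ' = −1/λ ≈ -0.61803.
candidate 1: (m,n)=(5,6) → π∥ = 5+6·λ ≈ 14.70820, π⊥ = 5+6·λ' ≈ 1.29180 ∈ [0.1, 1.7) ⇒ IN Λ
candidate 2: (m,n)=(-1,-3) → π∥ = -1-3·λ ≈ -5.85410, π⊥ = -1-3·λ' ≈ 0.85410 ∈ [0.1, 1.7) ⇒ IN Λ
candidate 3: (m,n)=(0,-3) → π∥ = 0-3·λ ≈ -4.85410, π⊥ = 0-3·λ' ≈ 1.85410 ∉ [0.1, 1.7) ⇒ out
candidate 4: (m,n)=(-6,6) → π∥ = -6+6·λ ≈ 3.70820, π⊥ = -6+6·λ' ≈ -9.70820 ∉ [0.1, 1.7) ⇒ out
candidate 5: (m,n)=(-3,-6) → π∥ = -3-6·λ ≈ -12.70820, π⊥ = -3-6·λ' ≈ 0.70820 ∈ [0.1, 1.7) ⇒ IN Λ
candidate 6: (m,n)=(-3,-7) → π∥ = -3-7·λ ≈ -14.32624, π⊥ = -3-7·λ' ≈ 1.32624 ∈ [0.1, 1.7) ⇒ IN Λ
candidate 7: (m,n)=(-2,-5) → π∥ = -2-5·λ ≈ -10.09017, π⊥ = -2-5·λ' ≈ 1.09017 ∈ [0.1, 1.7) ⇒ IN Λ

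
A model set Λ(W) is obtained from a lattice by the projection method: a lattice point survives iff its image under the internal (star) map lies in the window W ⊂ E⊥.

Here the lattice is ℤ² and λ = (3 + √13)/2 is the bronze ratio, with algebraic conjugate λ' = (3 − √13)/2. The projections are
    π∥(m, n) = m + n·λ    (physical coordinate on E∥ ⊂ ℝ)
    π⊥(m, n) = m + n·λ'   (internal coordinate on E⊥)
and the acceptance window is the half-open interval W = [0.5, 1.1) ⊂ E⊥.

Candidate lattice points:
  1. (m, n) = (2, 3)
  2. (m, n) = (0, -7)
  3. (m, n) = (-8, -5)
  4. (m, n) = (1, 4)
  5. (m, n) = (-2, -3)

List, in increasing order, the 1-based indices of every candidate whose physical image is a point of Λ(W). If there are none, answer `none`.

Compute λ' = (3−√13)/2 = -0.30278, so π⊥(m,n) = m -0.30278·n.
[1] lift (2,3): star map gives 1.09167; window check 0.5 ≤ 1.09167 < 1.1 is true → IN Λ
[2] lift (0,-7): star map gives 2.11943; window check 0.5 ≤ 2.11943 < 1.1 is false → out
[3] lift (-8,-5): star map gives -6.48612; window check 0.5 ≤ -6.48612 < 1.1 is false → out
[4] lift (1,4): star map gives -0.21110; window check 0.5 ≤ -0.21110 < 1.1 is false → out
[5] lift (-2,-3): star map gives -1.09167; window check 0.5 ≤ -1.09167 < 1.1 is false → out

1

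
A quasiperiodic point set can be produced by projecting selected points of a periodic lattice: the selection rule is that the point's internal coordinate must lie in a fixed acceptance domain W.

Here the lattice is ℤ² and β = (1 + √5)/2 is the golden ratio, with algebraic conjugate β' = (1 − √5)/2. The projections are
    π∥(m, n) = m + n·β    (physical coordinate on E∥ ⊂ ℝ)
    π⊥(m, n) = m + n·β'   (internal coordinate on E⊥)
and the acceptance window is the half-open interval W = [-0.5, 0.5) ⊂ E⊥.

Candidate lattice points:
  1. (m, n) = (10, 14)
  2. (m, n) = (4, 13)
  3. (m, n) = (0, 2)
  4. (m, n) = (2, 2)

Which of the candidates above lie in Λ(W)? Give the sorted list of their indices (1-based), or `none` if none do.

β' = (1−√5)/2 ≈ -0.61803.
candidate 1: (m,n)=(10,14) → π∥ = 10+14·β ≈ 32.65248, π⊥ = 10+14·β' ≈ 1.34752 ∉ [-0.5, 0.5) ⇒ out
candidate 2: (m,n)=(4,13) → π∥ = 4+13·β ≈ 25.03444, π⊥ = 4+13·β' ≈ -4.03444 ∉ [-0.5, 0.5) ⇒ out
candidate 3: (m,n)=(0,2) → π∥ = 0+2·β ≈ 3.23607, π⊥ = 0+2·β' ≈ -1.23607 ∉ [-0.5, 0.5) ⇒ out
candidate 4: (m,n)=(2,2) → π∥ = 2+2·β ≈ 5.23607, π⊥ = 2+2·β' ≈ 0.76393 ∉ [-0.5, 0.5) ⇒ out

none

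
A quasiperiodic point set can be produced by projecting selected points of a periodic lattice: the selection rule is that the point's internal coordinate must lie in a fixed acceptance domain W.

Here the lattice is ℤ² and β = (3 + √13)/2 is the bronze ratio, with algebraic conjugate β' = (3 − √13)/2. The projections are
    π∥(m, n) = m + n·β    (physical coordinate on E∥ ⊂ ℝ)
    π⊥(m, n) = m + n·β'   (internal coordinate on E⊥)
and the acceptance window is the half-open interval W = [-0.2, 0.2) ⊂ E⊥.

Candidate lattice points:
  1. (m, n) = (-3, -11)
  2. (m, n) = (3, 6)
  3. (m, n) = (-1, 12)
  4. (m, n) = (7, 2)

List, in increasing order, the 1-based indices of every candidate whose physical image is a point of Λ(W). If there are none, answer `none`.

β' = (3−√13)/2 ≈ -0.302776.
candidate 1: (m,n)=(-3,-11) → π∥ = -3-11·β ≈ -39.330532, π⊥ = -3-11·β' ≈ 0.330532 ∉ [-0.2, 0.2) ⇒ out
candidate 2: (m,n)=(3,6) → π∥ = 3+6·β ≈ 22.816654, π⊥ = 3+6·β' ≈ 1.183346 ∉ [-0.2, 0.2) ⇒ out
candidate 3: (m,n)=(-1,12) → π∥ = -1+12·β ≈ 38.633308, π⊥ = -1+12·β' ≈ -4.633308 ∉ [-0.2, 0.2) ⇒ out
candidate 4: (m,n)=(7,2) → π∥ = 7+2·β ≈ 13.605551, π⊥ = 7+2·β' ≈ 6.394449 ∉ [-0.2, 0.2) ⇒ out

none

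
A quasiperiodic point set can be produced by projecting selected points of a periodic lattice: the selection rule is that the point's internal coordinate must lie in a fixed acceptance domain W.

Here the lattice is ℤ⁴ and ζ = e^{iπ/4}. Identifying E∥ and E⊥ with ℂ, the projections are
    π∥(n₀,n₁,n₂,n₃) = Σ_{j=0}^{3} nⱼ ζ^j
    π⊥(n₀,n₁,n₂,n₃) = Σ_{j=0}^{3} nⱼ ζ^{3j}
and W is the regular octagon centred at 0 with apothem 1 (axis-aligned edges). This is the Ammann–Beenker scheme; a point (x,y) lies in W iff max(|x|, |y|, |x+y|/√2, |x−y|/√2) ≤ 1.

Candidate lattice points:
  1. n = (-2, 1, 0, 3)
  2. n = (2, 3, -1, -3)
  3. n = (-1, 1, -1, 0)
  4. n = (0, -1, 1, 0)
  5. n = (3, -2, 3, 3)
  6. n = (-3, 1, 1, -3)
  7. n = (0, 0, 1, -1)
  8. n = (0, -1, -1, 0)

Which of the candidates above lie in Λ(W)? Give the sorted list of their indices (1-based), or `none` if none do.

Internal map: ζ^{3j} for j=0..3 gives (1,0), (−√2/2,√2/2), (0,−1), (√2/2,√2/2).
candidate 1: n = (-2, 1, 0, 3) → π⊥ ≈ (-0.5858, +2.8284); max(|x|,|y|,|x±y|/√2) = 2.8284 > 1 ⇒ ∉ W
candidate 2: n = (2, 3, -1, -3) → π⊥ ≈ (-2.2426, +1.0000); max(|x|,|y|,|x±y|/√2) = 2.2929 > 1 ⇒ ∉ W
candidate 3: n = (-1, 1, -1, 0) → π⊥ ≈ (-1.7071, +1.7071); max(|x|,|y|,|x±y|/√2) = 2.4142 > 1 ⇒ ∉ W
candidate 4: n = (0, -1, 1, 0) → π⊥ ≈ (+0.7071, -1.7071); max(|x|,|y|,|x±y|/√2) = 1.7071 > 1 ⇒ ∉ W
candidate 5: n = (3, -2, 3, 3) → π⊥ ≈ (+6.5355, -2.2929); max(|x|,|y|,|x±y|/√2) = 6.5355 > 1 ⇒ ∉ W
candidate 6: n = (-3, 1, 1, -3) → π⊥ ≈ (-5.8284, -2.4142); max(|x|,|y|,|x±y|/√2) = 5.8284 > 1 ⇒ ∉ W
candidate 7: n = (0, 0, 1, -1) → π⊥ ≈ (-0.7071, -1.7071); max(|x|,|y|,|x±y|/√2) = 1.7071 > 1 ⇒ ∉ W
candidate 8: n = (0, -1, -1, 0) → π⊥ ≈ (+0.7071, +0.2929); max(|x|,|y|,|x±y|/√2) = 0.7071 ≤ 1 ⇒ ∈ W

8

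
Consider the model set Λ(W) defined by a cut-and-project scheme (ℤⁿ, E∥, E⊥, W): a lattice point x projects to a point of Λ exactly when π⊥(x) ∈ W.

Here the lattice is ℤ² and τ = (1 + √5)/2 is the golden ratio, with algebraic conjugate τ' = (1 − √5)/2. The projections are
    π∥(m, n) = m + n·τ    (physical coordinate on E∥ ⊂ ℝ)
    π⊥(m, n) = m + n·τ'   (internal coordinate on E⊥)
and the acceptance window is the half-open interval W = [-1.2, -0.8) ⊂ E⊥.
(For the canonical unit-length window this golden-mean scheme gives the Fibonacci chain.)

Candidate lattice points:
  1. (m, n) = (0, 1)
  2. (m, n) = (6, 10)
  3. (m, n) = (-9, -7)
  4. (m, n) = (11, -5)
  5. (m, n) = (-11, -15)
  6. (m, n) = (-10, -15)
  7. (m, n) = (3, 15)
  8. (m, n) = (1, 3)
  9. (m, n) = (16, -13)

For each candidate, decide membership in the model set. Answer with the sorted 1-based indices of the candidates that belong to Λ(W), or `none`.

Compute τ' = (1−√5)/2 = -0.6180, so π⊥(m,n) = m -0.6180·n.
#1 (0,1): internal coord 0 + (1)·τ' = -0.6180; -0.6180 ∉ [-1.2, -0.8) → out
#2 (6,10): internal coord 6 + (10)·τ' = -0.1803; -0.1803 ∉ [-1.2, -0.8) → out
#3 (-9,-7): internal coord -9 + (-7)·τ' = -4.6738; -4.6738 ∉ [-1.2, -0.8) → out
#4 (11,-5): internal coord 11 + (-5)·τ' = +14.0902; +14.0902 ∉ [-1.2, -0.8) → out
#5 (-11,-15): internal coord -11 + (-15)·τ' = -1.7295; -1.7295 ∉ [-1.2, -0.8) → out
#6 (-10,-15): internal coord -10 + (-15)·τ' = -0.7295; -0.7295 ∉ [-1.2, -0.8) → out
#7 (3,15): internal coord 3 + (15)·τ' = -6.2705; -6.2705 ∉ [-1.2, -0.8) → out
#8 (1,3): internal coord 1 + (3)·τ' = -0.8541; -0.8541 ∈ [-1.2, -0.8) → IN Λ
#9 (16,-13): internal coord 16 + (-13)·τ' = +24.0344; +24.0344 ∉ [-1.2, -0.8) → out

8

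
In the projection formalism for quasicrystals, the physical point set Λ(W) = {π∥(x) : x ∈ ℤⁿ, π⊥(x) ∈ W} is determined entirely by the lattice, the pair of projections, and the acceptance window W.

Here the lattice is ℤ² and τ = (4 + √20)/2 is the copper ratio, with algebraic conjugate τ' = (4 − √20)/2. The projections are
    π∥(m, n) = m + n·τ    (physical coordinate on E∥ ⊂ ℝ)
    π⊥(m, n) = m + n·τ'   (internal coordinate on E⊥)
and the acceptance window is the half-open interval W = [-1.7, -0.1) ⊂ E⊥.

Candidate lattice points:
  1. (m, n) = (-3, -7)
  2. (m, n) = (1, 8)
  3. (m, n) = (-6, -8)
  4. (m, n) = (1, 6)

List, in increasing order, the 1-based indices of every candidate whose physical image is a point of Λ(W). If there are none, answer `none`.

τ' = (4−√20)/2 ≈ -0.23607.
candidate 1: (m,n)=(-3,-7) → π∥ = -3-7·τ ≈ -32.65248, π⊥ = -3-7·τ' ≈ -1.34752 ∈ [-1.7, -0.1) ⇒ IN Λ
candidate 2: (m,n)=(1,8) → π∥ = 1+8·τ ≈ 34.88854, π⊥ = 1+8·τ' ≈ -0.88854 ∈ [-1.7, -0.1) ⇒ IN Λ
candidate 3: (m,n)=(-6,-8) → π∥ = -6-8·τ ≈ -39.88854, π⊥ = -6-8·τ' ≈ -4.11146 ∉ [-1.7, -0.1) ⇒ out
candidate 4: (m,n)=(1,6) → π∥ = 1+6·τ ≈ 26.41641, π⊥ = 1+6·τ' ≈ -0.41641 ∈ [-1.7, -0.1) ⇒ IN Λ

1, 2, 4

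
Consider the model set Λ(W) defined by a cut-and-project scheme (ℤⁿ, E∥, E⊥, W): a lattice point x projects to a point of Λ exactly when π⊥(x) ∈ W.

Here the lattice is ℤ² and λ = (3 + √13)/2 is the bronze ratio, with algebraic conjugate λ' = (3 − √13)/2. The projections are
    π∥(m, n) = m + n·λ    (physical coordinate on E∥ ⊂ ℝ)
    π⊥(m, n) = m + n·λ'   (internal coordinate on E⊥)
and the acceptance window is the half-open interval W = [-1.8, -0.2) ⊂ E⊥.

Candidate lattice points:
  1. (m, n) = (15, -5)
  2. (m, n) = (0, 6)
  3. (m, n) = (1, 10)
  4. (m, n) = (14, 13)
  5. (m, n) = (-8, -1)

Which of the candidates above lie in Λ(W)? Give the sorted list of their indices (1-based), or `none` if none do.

λ' = (3−√13)/2 ≈ -0.30278.
[1] lift (15,-5): star map gives 16.51388; window check -1.8 ≤ 16.51388 < -0.2 is false → out
[2] lift (0,6): star map gives -1.81665; window check -1.8 ≤ -1.81665 < -0.2 is false → out
[3] lift (1,10): star map gives -2.02776; window check -1.8 ≤ -2.02776 < -0.2 is false → out
[4] lift (14,13): star map gives 10.06392; window check -1.8 ≤ 10.06392 < -0.2 is false → out
[5] lift (-8,-1): star map gives -7.69722; window check -1.8 ≤ -7.69722 < -0.2 is false → out

none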